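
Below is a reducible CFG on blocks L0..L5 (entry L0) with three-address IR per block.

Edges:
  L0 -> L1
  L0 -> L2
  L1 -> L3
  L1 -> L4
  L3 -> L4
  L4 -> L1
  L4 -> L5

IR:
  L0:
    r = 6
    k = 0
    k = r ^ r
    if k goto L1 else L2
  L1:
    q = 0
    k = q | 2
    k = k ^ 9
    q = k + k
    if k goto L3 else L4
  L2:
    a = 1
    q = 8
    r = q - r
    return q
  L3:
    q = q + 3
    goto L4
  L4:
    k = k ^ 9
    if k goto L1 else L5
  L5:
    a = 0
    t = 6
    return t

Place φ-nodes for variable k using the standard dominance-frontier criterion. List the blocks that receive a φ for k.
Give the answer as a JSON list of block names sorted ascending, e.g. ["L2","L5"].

Answer: ["L1"]

Analysis:
idom tree: L1←L0 L2←L0 L3←L1 L4←L1 L5←L4
Dom at joins:
  L1: preds {L0,L4}: {L0} ∩ {L0,L1,L4} = {L0}; idom=L0
  L4: preds {L1,L3}: {L0,L1} ∩ {L0,L1,L3} = {L0,L1}; idom=L1

DF derivation:
  L1←L0: walk · to L0
  L1←L4: walk L4→L1 to L0
  L4←L1: walk · to L1
  L4←L3: walk L3 to L1
  DF(L0)=∅
  DF(L1)={L1}
  DF(L2)=∅
  DF(L3)={L4}
  DF(L4)={L1}
  DF(L5)=∅

φ for k: defs {L0,L1,L4}
  DF⁺ = {L1}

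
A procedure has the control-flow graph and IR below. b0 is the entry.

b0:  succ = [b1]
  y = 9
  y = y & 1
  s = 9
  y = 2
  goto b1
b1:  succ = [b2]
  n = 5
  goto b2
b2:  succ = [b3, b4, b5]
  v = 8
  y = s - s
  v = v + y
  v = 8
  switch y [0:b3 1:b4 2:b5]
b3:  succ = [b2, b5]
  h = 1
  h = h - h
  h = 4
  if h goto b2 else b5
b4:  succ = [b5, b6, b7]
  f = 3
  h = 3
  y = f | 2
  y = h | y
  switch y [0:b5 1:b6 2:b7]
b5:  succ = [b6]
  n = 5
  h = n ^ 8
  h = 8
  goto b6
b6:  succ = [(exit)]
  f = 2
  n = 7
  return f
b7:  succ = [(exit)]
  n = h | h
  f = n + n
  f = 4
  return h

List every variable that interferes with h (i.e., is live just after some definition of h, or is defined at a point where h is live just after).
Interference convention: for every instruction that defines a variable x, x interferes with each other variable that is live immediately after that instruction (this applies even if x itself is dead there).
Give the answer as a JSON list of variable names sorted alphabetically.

Block summaries:
  b0: def={s,y} ue=∅
  b1: def={n} ue=∅
  b2: def={v,y} ue={s}
  b3: def={h} ue=∅
  b4: def={f,h,y} ue=∅
  b5: def={h,n} ue=∅
  b6: def={f,n} ue=∅
  b7: def={f,n} ue={h}

Liveness:
  b0: in=∅ out={s}
  b1: in={s} out={s}
  b2: in={s} out={s}
  b3: in={s} out={s}
  b4: in=∅ out={h}
  b5: in=∅ out=∅
  b6: in=∅ out=∅
  b7: in={h} out=∅

Interfere edges:
  f: {h,n}
  h: {f,n,s,y}
  n: {f,h,s}
  s: {h,n,v,y}
  v: {s,y}
  y: {h,s,v}

N(h) = ["f", "n", "s", "y"]

Answer: ["f", "n", "s", "y"]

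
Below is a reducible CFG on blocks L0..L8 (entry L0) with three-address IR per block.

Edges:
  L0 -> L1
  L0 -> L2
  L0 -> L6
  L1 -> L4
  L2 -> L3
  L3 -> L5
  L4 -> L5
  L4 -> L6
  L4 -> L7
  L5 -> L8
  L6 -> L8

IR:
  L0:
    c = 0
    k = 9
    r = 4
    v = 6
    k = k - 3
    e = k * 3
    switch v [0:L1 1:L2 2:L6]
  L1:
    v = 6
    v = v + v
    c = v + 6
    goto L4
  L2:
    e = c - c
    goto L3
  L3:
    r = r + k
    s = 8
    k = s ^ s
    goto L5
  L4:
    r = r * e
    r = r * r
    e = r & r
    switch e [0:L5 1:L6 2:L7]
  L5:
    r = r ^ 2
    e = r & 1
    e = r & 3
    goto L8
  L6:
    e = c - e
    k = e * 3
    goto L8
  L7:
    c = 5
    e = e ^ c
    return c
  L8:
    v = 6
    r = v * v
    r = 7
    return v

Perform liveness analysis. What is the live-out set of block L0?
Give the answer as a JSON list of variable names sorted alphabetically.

Answer: ["c", "e", "k", "r"]

Derivation:
def/use:
  L0: def={c,e,k,r,v} ue=∅
  L1: def={c,v} ue=∅
  L2: def={e} ue={c}
  L3: def={k,r,s} ue={k,r}
  L4: def={e,r} ue={e,r}
  L5: def={e,r} ue={r}
  L6: def={e,k} ue={c,e}
  L7: def={c,e} ue={e}
  L8: def={r,v} ue=∅

Liveness:
  L0: in=∅ out={c,e,k,r}
  L1: in={e,r} out={c,e,r}
  L2: in={c,k,r} out={k,r}
  L3: in={k,r} out={r}
  L4: in={c,e,r} out={c,e,r}
  L5: in={r} out=∅
  L6: in={c,e} out=∅
  L7: in={e} out=∅
  L8: in=∅ out=∅

live-out(L0) = ["c", "e", "k", "r"]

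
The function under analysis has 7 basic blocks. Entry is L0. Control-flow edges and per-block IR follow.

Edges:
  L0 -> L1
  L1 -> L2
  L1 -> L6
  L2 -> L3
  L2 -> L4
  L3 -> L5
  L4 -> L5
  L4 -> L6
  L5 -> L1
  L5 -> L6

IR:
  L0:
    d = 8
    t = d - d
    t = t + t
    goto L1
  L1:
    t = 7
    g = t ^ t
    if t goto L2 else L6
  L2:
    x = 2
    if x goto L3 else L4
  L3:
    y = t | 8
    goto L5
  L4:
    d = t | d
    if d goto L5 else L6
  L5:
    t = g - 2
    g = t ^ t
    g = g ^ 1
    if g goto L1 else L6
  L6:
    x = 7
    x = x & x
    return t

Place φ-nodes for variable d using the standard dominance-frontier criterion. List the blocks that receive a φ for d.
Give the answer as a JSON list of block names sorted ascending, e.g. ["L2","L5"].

idom tree: L1←L0 L2←L1 L3←L2 L4←L2 L5←L2 L6←L1
Join-block Dom:
  L1: preds {L0,L5}: {L0} ∩ {L0,L1,L2,L5} = {L0}; idom=L0
  L5: preds {L3,L4}: {L0,L1,L2,L3} ∩ {L0,L1,L2,L4} = {L0,L1,L2}; idom=L2
  L6: preds {L1,L4,L5}: {L0,L1} ∩ {L0,L1,L2,L4} ∩ {L0,L1,L2,L5} = {L0,L1}; idom=L1

Frontier:
  L1←L0: walk · to L0
  L1←L5: walk L5→L2→L1 to L0
  L5←L3: walk L3 to L2
  L5←L4: walk L4 to L2
  L6←L1: walk · to L1
  L6←L4: walk L4→L2 to L1
  L6←L5: walk L5→L2 to L1
  L0: DF=∅
  L1: DF={L1}
  L2: DF={L1,L6}
  L3: DF={L5}
  L4: DF={L5,L6}
  L5: DF={L1,L6}
  L6: DF=∅

φ for d: defs {L0,L4}
  DF⁺ = {L1,L5,L6}

Answer: ["L1", "L5", "L6"]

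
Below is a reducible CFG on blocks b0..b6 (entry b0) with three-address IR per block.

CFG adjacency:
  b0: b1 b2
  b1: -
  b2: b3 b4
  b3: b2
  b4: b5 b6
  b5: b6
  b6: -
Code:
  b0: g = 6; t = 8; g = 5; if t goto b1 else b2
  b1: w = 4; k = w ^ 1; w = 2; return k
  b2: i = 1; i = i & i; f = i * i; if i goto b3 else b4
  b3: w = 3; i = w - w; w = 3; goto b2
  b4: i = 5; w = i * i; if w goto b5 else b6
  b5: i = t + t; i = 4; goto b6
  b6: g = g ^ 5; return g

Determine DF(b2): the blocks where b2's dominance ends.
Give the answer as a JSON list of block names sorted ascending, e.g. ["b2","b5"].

Answer: ["b2"]

Derivation:
idom tree: b1←b0 b2←b0 b3←b2 b4←b2 b5←b4 b6←b4
Join-block Dom:
  b2: preds {b0,b3}: {b0} ∩ {b0,b2,b3} = {b0}; idom=b0
  b6: preds {b4,b5}: {b0,b2,b4} ∩ {b0,b2,b4,b5} = {b0,b2,b4}; idom=b4

DF derivation:
  join b2 pred b0: · stop@b0
  join b2 pred b3: b3→b2 stop@b0
  join b6 pred b4: · stop@b4
  join b6 pred b5: b5 stop@b4
  b0 → ∅
  b1 → ∅
  b2 → {b2}
  b3 → {b2}
  b4 → ∅
  b5 → {b6}
  b6 → ∅

DF(b2) = ["b2"]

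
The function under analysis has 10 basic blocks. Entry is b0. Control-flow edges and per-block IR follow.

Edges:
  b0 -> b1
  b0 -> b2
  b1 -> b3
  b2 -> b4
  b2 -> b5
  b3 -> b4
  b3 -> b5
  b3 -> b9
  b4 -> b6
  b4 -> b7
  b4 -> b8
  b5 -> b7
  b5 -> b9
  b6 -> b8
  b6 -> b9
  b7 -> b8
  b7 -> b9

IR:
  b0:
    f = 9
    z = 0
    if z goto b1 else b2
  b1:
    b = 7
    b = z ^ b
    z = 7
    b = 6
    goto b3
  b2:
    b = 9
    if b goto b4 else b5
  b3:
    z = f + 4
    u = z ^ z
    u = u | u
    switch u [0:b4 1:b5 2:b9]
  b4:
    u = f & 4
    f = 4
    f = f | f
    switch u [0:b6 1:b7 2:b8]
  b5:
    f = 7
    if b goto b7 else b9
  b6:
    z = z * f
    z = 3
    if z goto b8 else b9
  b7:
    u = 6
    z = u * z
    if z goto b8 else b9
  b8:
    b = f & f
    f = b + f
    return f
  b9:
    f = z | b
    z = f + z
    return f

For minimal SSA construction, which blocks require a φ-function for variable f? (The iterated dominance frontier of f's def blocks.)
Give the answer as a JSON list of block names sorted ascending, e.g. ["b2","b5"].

Answer: ["b7", "b8", "b9"]

Analysis:
idom tree: b1←b0 b2←b0 b3←b1 b4←b0 b5←b0 b6←b4 b7←b0 b8←b0 b9←b0
Dom∩ at merges:
  b4: preds {b2,b3}: {b0,b2} ∩ {b0,b1,b3} = {b0}; idom=b0
  b5: preds {b2,b3}: {b0,b2} ∩ {b0,b1,b3} = {b0}; idom=b0
  b7: preds {b4,b5}: {b0,b4} ∩ {b0,b5} = {b0}; idom=b0
  b8: preds {b4,b6,b7}: {b0,b4} ∩ {b0,b4,b6} ∩ {b0,b7} = {b0}; idom=b0
  b9: preds {b3,b5,b6,b7}: {b0,b1,b3} ∩ {b0,b5} ∩ {b0,b4,b6} ∩ {b0,b7} = {b0}; idom=b0

Frontier:
  join b4 pred b2: b2 stop@b0
  join b4 pred b3: b3→b1 stop@b0
  join b5 pred b2: b2 stop@b0
  join b5 pred b3: b3→b1 stop@b0
  join b7 pred b4: b4 stop@b0
  join b7 pred b5: b5 stop@b0
  join b8 pred b4: b4 stop@b0
  join b8 pred b6: b6→b4 stop@b0
  join b8 pred b7: b7 stop@b0
  join b9 pred b3: b3→b1 stop@b0
  join b9 pred b5: b5 stop@b0
  join b9 pred b6: b6→b4 stop@b0
  join b9 pred b7: b7 stop@b0
  b0 → ∅
  b1 → {b4,b5,b9}
  b2 → {b4,b5}
  b3 → {b4,b5,b9}
  b4 → {b7,b8,b9}
  b5 → {b7,b9}
  b6 → {b8,b9}
  b7 → {b8,b9}
  b8 → ∅
  b9 → ∅

φ for f: defs {b0,b4,b5,b8,b9}
  DF⁺ = {b7,b8,b9}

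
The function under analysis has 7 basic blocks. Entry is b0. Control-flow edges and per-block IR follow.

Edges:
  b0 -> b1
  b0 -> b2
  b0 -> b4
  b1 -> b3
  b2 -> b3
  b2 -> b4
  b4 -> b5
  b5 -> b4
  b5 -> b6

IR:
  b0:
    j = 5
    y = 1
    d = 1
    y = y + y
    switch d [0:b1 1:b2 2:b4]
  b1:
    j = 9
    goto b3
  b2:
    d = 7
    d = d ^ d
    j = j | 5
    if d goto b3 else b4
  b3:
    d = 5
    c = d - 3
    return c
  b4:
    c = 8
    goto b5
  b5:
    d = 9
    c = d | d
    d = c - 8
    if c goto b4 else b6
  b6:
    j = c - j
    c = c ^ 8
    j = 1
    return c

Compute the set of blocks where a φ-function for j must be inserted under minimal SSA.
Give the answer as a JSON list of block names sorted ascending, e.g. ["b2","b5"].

Answer: ["b3", "b4"]

Working:
idom tree: b1←b0 b2←b0 b3←b0 b4←b0 b5←b4 b6←b5
Dom∩ at merges:
  b3: preds {b1,b2}: {b0,b1} ∩ {b0,b2} = {b0}; idom=b0
  b4: preds {b0,b2,b5}: {b0} ∩ {b0,b2} ∩ {b0,b4,b5} = {b0}; idom=b0

Frontier:
  b3←b1: walk b1 to b0
  b3←b2: walk b2 to b0
  b4←b0: walk · to b0
  b4←b2: walk b2 to b0
  b4←b5: walk b5→b4 to b0
  b0 → ∅
  b1 → {b3}
  b2 → {b3,b4}
  b3 → ∅
  b4 → {b4}
  b5 → {b4}
  b6 → ∅

φ for j: defs {b0,b1,b2,b6}
  DF⁺ = {b3,b4}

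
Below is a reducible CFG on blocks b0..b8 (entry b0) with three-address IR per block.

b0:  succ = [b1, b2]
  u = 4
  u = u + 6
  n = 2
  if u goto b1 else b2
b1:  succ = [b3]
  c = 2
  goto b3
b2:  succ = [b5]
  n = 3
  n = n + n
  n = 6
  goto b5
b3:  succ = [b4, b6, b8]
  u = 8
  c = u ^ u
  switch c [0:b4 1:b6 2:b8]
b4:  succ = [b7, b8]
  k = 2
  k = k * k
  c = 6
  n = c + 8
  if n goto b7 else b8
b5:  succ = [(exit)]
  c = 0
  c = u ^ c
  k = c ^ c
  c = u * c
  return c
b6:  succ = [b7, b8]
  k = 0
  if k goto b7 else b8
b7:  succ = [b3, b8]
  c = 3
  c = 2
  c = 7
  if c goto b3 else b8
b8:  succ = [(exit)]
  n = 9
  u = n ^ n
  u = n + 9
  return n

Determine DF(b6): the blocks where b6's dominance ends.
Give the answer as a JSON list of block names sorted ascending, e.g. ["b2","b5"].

Answer: ["b7", "b8"]

Derivation:
idom tree: b1←b0 b2←b0 b3←b1 b4←b3 b5←b2 b6←b3 b7←b3 b8←b3
Join-block Dom:
  b3: preds {b1,b7}: {b0,b1} ∩ {b0,b1,b3,b7} = {b0,b1}; idom=b1
  b7: preds {b4,b6}: {b0,b1,b3,b4} ∩ {b0,b1,b3,b6} = {b0,b1,b3}; idom=b3
  b8: preds {b3,b4,b6,b7}: {b0,b1,b3} ∩ {b0,b1,b3,b4} ∩ {b0,b1,b3,b6} ∩ {b0,b1,b3,b7} = {b0,b1,b3}; idom=b3

DF derivation:
  join b3 pred b1: · stop@b1
  join b3 pred b7: b7→b3 stop@b1
  join b7 pred b4: b4 stop@b3
  join b7 pred b6: b6 stop@b3
  join b8 pred b3: · stop@b3
  join b8 pred b4: b4 stop@b3
  join b8 pred b6: b6 stop@b3
  join b8 pred b7: b7 stop@b3
  DF(b0)=∅
  DF(b1)=∅
  DF(b2)=∅
  DF(b3)={b3}
  DF(b4)={b7,b8}
  DF(b5)=∅
  DF(b6)={b7,b8}
  DF(b7)={b3,b8}
  DF(b8)=∅

DF(b6) = ["b7", "b8"]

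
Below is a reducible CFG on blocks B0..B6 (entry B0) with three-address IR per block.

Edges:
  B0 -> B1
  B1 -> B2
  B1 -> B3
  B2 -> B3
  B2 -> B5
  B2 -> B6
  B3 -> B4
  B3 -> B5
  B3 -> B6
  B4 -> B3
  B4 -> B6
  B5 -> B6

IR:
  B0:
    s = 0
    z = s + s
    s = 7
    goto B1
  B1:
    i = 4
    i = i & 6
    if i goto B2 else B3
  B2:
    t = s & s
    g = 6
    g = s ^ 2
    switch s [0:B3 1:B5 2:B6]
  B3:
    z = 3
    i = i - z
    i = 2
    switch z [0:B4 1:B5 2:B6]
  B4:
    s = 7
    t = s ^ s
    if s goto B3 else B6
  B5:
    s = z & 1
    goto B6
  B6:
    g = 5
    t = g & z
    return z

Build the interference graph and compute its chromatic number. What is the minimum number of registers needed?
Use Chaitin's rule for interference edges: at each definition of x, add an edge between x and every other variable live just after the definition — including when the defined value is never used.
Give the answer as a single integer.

def/use:
  B0: {s,z} / ∅
  B1: {i} / ∅
  B2: {g,t} / {s}
  B3: {i,z} / {i}
  B4: {s,t} / ∅
  B5: {s} / {z}
  B6: {g,t} / {z}

Live sets:
  B0: in=∅ out={s,z}
  B1: in={s,z} out={i,s,z}
  B2: in={i,s,z} out={i,z}
  B3: in={i} out={i,z}
  B4: in={i,z} out={i,z}
  B5: in={z} out={z}
  B6: in={z} out=∅

Interfere edges:
  g↔{i,s,z}
  i↔{g,s,t,z}
  s↔{g,i,t,z}
  t↔{i,s,z}
  z↔{g,i,s,t}

Registers:
  {g,i,s,z} pairwise interfere (4-clique) ⇒ χ ≥ 4
  assign g→r3 i→r0 s→r1 t→r3 z→r2 — no edge inside a register ⇒ χ ≤ 4
  χ = 4

Answer: 4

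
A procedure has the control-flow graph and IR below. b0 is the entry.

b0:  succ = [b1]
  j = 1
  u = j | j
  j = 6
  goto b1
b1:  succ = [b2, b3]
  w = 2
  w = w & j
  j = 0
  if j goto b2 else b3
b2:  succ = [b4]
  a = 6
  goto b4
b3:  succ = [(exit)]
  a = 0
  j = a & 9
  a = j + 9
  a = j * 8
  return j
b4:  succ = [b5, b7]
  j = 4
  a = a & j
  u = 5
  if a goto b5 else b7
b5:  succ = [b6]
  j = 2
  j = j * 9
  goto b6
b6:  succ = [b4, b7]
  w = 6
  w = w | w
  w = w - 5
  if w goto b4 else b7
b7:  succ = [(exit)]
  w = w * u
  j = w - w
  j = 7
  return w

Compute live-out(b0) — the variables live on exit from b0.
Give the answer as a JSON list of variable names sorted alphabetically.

Block summaries:
  b0: {j,u} / ∅
  b1: {j,w} / {j}
  b2: {a} / ∅
  b3: {a,j} / ∅
  b4: {a,j,u} / {a}
  b5: {j} / ∅
  b6: {w} / ∅
  b7: {j,w} / {u,w}

Live sets:
  live b0: ∅→{j}
  live b1: {j}→{w}
  live b2: {w}→{a,w}
  live b3: ∅→∅
  live b4: {a,w}→{a,u,w}
  live b5: {a,u}→{a,u}
  live b6: {a,u}→{a,u,w}
  live b7: {u,w}→∅

live-out(b0) = ["j"]

Answer: ["j"]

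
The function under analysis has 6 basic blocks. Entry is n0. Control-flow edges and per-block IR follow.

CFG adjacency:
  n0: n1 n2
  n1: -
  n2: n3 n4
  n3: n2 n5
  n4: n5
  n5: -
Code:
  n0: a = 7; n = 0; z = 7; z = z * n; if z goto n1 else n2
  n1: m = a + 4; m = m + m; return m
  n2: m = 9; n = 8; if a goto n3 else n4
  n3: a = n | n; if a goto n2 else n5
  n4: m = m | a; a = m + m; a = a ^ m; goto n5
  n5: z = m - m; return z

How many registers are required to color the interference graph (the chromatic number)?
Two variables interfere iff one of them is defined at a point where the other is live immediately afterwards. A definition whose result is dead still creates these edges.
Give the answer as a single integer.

def/use:
  n0 def {a,n,z} use ∅
  n1 def {m} use {a}
  n2 def {m,n} use {a}
  n3 def {a} use {n}
  n4 def {a,m} use {a,m}
  n5 def {z} use {m}

Backward fixpoint:
  n0 li=∅ lo={a}
  n1 li={a} lo=∅
  n2 li={a} lo={a,m,n}
  n3 li={m,n} lo={a,m}
  n4 li={a,m} lo={m}
  n5 li={m} lo=∅

Interfere edges:
  a — {m,n,z}
  m — {a,n}
  n — {a,m,z}
  z — {a,n}

Chromatic number:
  clique {a,m,n} ⇒ need ≥ 3
  3-colouring: r0={a}  r1={n}  r2={m,z}
  χ = 3

Answer: 3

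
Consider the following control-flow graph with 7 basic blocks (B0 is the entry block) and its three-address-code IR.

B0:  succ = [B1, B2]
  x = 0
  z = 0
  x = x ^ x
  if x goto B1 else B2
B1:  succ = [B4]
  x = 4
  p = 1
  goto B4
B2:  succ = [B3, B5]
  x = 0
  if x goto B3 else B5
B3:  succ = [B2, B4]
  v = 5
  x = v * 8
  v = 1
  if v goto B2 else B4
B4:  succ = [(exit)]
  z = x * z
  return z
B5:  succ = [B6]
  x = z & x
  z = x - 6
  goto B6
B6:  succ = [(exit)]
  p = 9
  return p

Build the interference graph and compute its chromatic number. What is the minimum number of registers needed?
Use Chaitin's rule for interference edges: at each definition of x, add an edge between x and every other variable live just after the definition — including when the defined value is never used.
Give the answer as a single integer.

Answer: 3

Derivation:
def/use:
  B0 def {x,z} use ∅
  B1 def {p,x} use ∅
  B2 def {x} use ∅
  B3 def {v,x} use ∅
  B4 def {z} use {x,z}
  B5 def {x,z} use {x,z}
  B6 def {p} use ∅

Backward fixpoint:
  live B0: ∅→{z}
  live B1: {z}→{x,z}
  live B2: {z}→{x,z}
  live B3: {z}→{x,z}
  live B4: {x,z}→∅
  live B5: {x,z}→∅
  live B6: ∅→∅

Interference:
  p — {x,z}
  v — {x,z}
  x — {p,v,z}
  z — {p,v,x}

Colouring:
  clique {p,x,z} ⇒ need ≥ 3
  assign p→r2 v→r2 x→r0 z→r1 — no edge inside a register ⇒ χ ≤ 3
  χ = 3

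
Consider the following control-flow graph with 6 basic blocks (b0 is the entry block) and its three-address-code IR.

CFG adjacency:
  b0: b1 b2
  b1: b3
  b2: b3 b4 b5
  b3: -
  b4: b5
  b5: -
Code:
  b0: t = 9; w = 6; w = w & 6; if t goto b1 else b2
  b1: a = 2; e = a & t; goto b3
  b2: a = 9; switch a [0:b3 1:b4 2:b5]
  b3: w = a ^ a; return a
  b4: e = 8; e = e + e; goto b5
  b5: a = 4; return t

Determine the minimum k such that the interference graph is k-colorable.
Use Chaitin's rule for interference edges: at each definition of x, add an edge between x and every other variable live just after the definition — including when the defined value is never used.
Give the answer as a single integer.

Block summaries:
  b0: def={t,w} ue=∅
  b1: def={a,e} ue={t}
  b2: def={a} ue=∅
  b3: def={w} ue={a}
  b4: def={e} ue=∅
  b5: def={a} ue={t}

Live sets:
  b0 li=∅ lo={t}
  b1 li={t} lo={a}
  b2 li={t} lo={a,t}
  b3 li={a} lo=∅
  b4 li={t} lo={t}
  b5 li={t} lo=∅

Interfere edges:
  a: {e,t,w}
  e: {a,t}
  t: {a,e,w}
  w: {a,t}

Registers:
  {a,e,t} pairwise interfere (3-clique) ⇒ χ ≥ 3
  3-colouring: r0={a}  r1={t}  r2={e,w}
  χ = 3

Answer: 3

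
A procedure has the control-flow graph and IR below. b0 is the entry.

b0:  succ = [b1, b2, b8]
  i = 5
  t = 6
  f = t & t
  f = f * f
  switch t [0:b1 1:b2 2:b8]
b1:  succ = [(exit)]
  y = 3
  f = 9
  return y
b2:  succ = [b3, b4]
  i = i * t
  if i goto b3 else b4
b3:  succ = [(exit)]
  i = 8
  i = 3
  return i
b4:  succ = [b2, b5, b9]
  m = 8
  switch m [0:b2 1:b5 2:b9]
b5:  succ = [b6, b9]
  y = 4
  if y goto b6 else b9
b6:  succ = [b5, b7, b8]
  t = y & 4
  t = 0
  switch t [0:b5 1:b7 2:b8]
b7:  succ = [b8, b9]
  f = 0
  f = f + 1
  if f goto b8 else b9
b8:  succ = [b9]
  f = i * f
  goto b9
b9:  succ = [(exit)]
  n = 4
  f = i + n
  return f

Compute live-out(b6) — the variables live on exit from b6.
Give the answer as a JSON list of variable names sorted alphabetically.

Answer: ["f", "i"]

Analysis:
Block summaries:
  b0: def={f,i,t} ue=∅
  b1: def={f,y} ue=∅
  b2: def={i} ue={i,t}
  b3: def={i} ue=∅
  b4: def={m} ue=∅
  b5: def={y} ue=∅
  b6: def={t} ue={y}
  b7: def={f} ue=∅
  b8: def={f} ue={f,i}
  b9: def={f,n} ue={i}

Backward fixpoint:
  live b0: ∅→{f,i,t}
  live b1: ∅→∅
  live b2: {f,i,t}→{f,i,t}
  live b3: ∅→∅
  live b4: {f,i,t}→{f,i,t}
  live b5: {f,i}→{f,i,y}
  live b6: {f,i,y}→{f,i}
  live b7: {i}→{f,i}
  live b8: {f,i}→{i}
  live b9: {i}→∅

live-out(b6) = ["f", "i"]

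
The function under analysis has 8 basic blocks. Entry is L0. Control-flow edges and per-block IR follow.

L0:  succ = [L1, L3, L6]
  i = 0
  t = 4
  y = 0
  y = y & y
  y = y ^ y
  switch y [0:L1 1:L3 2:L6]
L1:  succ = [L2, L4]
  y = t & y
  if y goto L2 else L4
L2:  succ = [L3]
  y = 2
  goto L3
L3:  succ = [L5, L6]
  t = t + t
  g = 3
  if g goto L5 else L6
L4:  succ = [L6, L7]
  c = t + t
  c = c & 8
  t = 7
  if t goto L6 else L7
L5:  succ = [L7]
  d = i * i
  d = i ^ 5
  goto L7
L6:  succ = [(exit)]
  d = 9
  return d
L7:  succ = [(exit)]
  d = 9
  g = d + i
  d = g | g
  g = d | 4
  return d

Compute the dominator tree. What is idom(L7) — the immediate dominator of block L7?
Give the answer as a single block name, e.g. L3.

idom tree: L1←L0 L2←L1 L3←L0 L4←L1 L5←L3 L6←L0 L7←L0
Dom at joins:
  L3: preds {L0,L2}: {L0} ∩ {L0,L1,L2} = {L0}; idom=L0
  L6: preds {L0,L3,L4}: {L0} ∩ {L0,L3} ∩ {L0,L1,L4} = {L0}; idom=L0
  L7: preds {L4,L5}: {L0,L1,L4} ∩ {L0,L3,L5} = {L0}; idom=L0

idom(L7) = L0

Answer: L0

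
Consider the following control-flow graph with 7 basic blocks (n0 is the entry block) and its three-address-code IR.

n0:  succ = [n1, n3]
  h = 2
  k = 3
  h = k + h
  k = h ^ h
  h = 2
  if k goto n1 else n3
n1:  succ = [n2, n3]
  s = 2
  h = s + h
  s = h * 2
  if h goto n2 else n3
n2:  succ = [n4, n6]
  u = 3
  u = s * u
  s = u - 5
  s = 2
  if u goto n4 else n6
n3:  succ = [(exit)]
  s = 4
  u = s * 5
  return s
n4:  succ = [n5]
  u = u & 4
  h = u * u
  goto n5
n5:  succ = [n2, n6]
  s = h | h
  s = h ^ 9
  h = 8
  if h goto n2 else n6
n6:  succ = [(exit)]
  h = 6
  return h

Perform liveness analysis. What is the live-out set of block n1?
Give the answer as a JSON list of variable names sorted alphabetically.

Answer: ["s"]

Analysis:
Per-block:
  n0 def {h,k} use ∅
  n1 def {h,s} use {h}
  n2 def {s,u} use {s}
  n3 def {s,u} use ∅
  n4 def {h,u} use {u}
  n5 def {h,s} use {h}
  n6 def {h} use ∅

Backward fixpoint:
  live n0: ∅→{h}
  live n1: {h}→{s}
  live n2: {s}→{u}
  live n3: ∅→∅
  live n4: {u}→{h}
  live n5: {h}→{s}
  live n6: ∅→∅

live-out(n1) = ["s"]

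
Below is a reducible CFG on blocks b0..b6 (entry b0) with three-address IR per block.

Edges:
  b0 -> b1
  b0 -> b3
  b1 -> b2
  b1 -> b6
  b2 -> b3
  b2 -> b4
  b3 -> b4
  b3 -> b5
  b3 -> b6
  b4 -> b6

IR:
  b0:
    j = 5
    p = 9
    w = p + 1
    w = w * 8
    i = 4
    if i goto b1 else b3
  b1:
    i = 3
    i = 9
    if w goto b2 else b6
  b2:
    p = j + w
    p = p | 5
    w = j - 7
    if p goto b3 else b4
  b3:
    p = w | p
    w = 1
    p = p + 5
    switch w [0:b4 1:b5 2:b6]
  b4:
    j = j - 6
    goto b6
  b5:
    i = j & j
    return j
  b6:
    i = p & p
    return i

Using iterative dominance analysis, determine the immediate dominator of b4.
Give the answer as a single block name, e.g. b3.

Answer: b0

Working:
idom tree: b1←b0 b2←b1 b3←b0 b4←b0 b5←b3 b6←b0
Dom at joins:
  b3: preds {b0,b2}: {b0} ∩ {b0,b1,b2} = {b0}; idom=b0
  b4: preds {b2,b3}: {b0,b1,b2} ∩ {b0,b3} = {b0}; idom=b0
  b6: preds {b1,b3,b4}: {b0,b1} ∩ {b0,b3} ∩ {b0,b4} = {b0}; idom=b0

idom(b4) = b0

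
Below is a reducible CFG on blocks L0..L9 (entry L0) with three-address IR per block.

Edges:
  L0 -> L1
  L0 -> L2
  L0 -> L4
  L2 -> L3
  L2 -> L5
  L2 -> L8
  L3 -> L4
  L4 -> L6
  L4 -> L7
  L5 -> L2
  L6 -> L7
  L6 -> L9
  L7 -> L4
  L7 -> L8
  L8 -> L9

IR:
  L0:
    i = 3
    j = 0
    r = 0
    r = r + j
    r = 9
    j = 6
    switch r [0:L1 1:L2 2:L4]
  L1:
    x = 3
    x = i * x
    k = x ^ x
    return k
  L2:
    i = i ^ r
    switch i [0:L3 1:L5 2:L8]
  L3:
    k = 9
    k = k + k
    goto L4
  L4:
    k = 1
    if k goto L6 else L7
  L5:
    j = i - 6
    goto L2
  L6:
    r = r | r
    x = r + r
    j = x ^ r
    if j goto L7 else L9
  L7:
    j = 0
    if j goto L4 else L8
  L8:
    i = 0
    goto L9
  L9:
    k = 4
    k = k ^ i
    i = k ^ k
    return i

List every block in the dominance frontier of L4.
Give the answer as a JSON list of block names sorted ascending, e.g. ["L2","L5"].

idom tree: L1←L0 L2←L0 L3←L2 L4←L0 L5←L2 L6←L4 L7←L4 L8←L0 L9←L0
Dom at joins:
  L2: preds {L0,L5}: {L0} ∩ {L0,L2,L5} = {L0}; idom=L0
  L4: preds {L0,L3,L7}: {L0} ∩ {L0,L2,L3} ∩ {L0,L4,L7} = {L0}; idom=L0
  L7: preds {L4,L6}: {L0,L4} ∩ {L0,L4,L6} = {L0,L4}; idom=L4
  L8: preds {L2,L7}: {L0,L2} ∩ {L0,L4,L7} = {L0}; idom=L0
  L9: preds {L6,L8}: {L0,L4,L6} ∩ {L0,L8} = {L0}; idom=L0

DF derivation:
  join L2 pred L0: · stop@L0
  join L2 pred L5: L5→L2 stop@L0
  join L4 pred L0: · stop@L0
  join L4 pred L3: L3→L2 stop@L0
  join L4 pred L7: L7→L4 stop@L0
  join L7 pred L4: · stop@L4
  join L7 pred L6: L6 stop@L4
  join L8 pred L2: L2 stop@L0
  join L8 pred L7: L7→L4 stop@L0
  join L9 pred L6: L6→L4 stop@L0
  join L9 pred L8: L8 stop@L0
  DF(L0)=∅
  DF(L1)=∅
  DF(L2)={L2,L4,L8}
  DF(L3)={L4}
  DF(L4)={L4,L8,L9}
  DF(L5)={L2}
  DF(L6)={L7,L9}
  DF(L7)={L4,L8}
  DF(L8)={L9}
  DF(L9)=∅

DF(L4) = ["L4", "L8", "L9"]

Answer: ["L4", "L8", "L9"]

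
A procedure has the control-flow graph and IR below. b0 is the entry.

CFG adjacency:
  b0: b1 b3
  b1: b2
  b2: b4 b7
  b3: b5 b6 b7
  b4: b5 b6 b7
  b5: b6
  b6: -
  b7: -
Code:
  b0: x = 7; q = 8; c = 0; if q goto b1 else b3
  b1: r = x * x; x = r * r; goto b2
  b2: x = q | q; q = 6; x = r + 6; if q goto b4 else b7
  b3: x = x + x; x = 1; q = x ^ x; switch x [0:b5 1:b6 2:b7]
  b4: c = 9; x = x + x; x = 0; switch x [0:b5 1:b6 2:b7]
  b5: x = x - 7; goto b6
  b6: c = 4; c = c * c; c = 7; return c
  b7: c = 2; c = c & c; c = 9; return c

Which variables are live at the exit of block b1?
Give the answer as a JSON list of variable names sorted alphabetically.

Answer: ["q", "r"]

Derivation:
Block summaries:
  b0: {c,q,x} / ∅
  b1: {r,x} / {x}
  b2: {q,x} / {q,r}
  b3: {q,x} / {x}
  b4: {c,x} / {x}
  b5: {x} / {x}
  b6: {c} / ∅
  b7: {c} / ∅

Backward fixpoint:
  live b0: ∅→{q,x}
  live b1: {q,x}→{q,r}
  live b2: {q,r}→{x}
  live b3: {x}→{x}
  live b4: {x}→{x}
  live b5: {x}→∅
  live b6: ∅→∅
  live b7: ∅→∅

live-out(b1) = ["q", "r"]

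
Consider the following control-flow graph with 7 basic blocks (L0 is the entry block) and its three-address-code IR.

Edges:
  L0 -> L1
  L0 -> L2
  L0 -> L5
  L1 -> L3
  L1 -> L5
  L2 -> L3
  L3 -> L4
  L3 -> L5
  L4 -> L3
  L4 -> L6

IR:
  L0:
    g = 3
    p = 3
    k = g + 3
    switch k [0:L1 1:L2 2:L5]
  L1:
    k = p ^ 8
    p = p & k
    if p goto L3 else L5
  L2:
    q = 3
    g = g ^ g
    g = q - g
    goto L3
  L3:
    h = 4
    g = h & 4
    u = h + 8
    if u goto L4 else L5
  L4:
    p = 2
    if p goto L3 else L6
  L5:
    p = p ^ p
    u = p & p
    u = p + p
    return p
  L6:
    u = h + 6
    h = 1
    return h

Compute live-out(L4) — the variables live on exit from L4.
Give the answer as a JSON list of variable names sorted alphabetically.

Per-block:
  L0 def {g,k,p} use ∅
  L1 def {k,p} use {p}
  L2 def {g,q} use {g}
  L3 def {g,h,u} use ∅
  L4 def {p} use ∅
  L5 def {p,u} use {p}
  L6 def {h,u} use {h}

Live sets:
  live L0: ∅→{g,p}
  live L1: {p}→{p}
  live L2: {g,p}→{p}
  live L3: {p}→{h,p}
  live L4: {h}→{h,p}
  live L5: {p}→∅
  live L6: {h}→∅

live-out(L4) = ["h", "p"]

Answer: ["h", "p"]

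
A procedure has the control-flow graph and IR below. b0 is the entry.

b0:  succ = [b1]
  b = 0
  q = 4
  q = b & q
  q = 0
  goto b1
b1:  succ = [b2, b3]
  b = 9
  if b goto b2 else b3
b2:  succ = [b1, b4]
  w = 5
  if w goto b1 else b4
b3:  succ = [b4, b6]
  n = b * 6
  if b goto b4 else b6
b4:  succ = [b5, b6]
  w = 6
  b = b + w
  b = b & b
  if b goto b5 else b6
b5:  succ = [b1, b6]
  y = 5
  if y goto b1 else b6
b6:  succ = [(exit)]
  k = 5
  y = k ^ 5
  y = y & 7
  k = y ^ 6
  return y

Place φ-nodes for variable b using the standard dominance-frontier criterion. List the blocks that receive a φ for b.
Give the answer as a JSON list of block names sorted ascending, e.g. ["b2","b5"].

idom tree: b1←b0 b2←b1 b3←b1 b4←b1 b5←b4 b6←b1
Join-block Dom:
  b1: preds {b0,b2,b5}: {b0} ∩ {b0,b1,b2} ∩ {b0,b1,b4,b5} = {b0}; idom=b0
  b4: preds {b2,b3}: {b0,b1,b2} ∩ {b0,b1,b3} = {b0,b1}; idom=b1
  b6: preds {b3,b4,b5}: {b0,b1,b3} ∩ {b0,b1,b4} ∩ {b0,b1,b4,b5} = {b0,b1}; idom=b1

Frontier:
  b1←b0: walk · to b0
  b1←b2: walk b2→b1 to b0
  b1←b5: walk b5→b4→b1 to b0
  b4←b2: walk b2 to b1
  b4←b3: walk b3 to b1
  b6←b3: walk b3 to b1
  b6←b4: walk b4 to b1
  b6←b5: walk b5→b4 to b1
  b0 → ∅
  b1 → {b1}
  b2 → {b1,b4}
  b3 → {b4,b6}
  b4 → {b1,b6}
  b5 → {b1,b6}
  b6 → ∅

φ for b: defs {b0,b1,b4}
  DF⁺ = {b1,b6}

Answer: ["b1", "b6"]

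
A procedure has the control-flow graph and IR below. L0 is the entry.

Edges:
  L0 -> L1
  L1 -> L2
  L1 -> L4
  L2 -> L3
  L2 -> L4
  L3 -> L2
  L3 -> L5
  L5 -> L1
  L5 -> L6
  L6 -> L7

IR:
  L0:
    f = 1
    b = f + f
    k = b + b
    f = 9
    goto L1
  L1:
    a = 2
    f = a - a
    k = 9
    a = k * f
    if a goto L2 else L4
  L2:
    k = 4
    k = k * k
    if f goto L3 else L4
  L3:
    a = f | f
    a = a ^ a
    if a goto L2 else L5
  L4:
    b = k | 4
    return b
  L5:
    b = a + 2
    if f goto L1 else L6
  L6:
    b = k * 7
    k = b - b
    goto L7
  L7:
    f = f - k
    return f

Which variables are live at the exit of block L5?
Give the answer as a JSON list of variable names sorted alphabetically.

Answer: ["f", "k"]

Analysis:
Per-block:
  L0 def {b,f,k} use ∅
  L1 def {a,f,k} use ∅
  L2 def {k} use {f}
  L3 def {a} use {f}
  L4 def {b} use {k}
  L5 def {b} use {a,f}
  L6 def {b,k} use {k}
  L7 def {f} use {f,k}

Liveness:
  L0: in=∅ out=∅
  L1: in=∅ out={f,k}
  L2: in={f} out={f,k}
  L3: in={f,k} out={a,f,k}
  L4: in={k} out=∅
  L5: in={a,f,k} out={f,k}
  L6: in={f,k} out={f,k}
  L7: in={f,k} out=∅

live-out(L5) = ["f", "k"]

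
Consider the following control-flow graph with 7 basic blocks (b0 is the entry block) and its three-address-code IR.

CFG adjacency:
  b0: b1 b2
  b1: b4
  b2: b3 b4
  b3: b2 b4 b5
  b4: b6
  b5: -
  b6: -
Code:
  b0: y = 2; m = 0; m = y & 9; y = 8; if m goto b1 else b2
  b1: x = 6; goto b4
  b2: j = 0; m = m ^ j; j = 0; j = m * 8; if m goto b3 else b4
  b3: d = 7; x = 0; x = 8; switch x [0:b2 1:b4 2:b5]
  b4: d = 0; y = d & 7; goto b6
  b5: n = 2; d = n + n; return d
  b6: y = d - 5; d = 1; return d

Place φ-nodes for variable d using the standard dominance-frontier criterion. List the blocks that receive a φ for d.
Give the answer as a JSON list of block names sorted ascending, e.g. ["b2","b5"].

idom tree: b1←b0 b2←b0 b3←b2 b4←b0 b5←b3 b6←b4
Dom∩ at merges:
  b2: preds {b0,b3}: {b0} ∩ {b0,b2,b3} = {b0}; idom=b0
  b4: preds {b1,b2,b3}: {b0,b1} ∩ {b0,b2} ∩ {b0,b2,b3} = {b0}; idom=b0

Frontier:
  b2←b0: walk · to b0
  b2←b3: walk b3→b2 to b0
  b4←b1: walk b1 to b0
  b4←b2: walk b2 to b0
  b4←b3: walk b3→b2 to b0
  DF(b0)=∅
  DF(b1)={b4}
  DF(b2)={b2,b4}
  DF(b3)={b2,b4}
  DF(b4)=∅
  DF(b5)=∅
  DF(b6)=∅

φ for d: defs {b3,b4,b5,b6}
  DF⁺ = {b2,b4}

Answer: ["b2", "b4"]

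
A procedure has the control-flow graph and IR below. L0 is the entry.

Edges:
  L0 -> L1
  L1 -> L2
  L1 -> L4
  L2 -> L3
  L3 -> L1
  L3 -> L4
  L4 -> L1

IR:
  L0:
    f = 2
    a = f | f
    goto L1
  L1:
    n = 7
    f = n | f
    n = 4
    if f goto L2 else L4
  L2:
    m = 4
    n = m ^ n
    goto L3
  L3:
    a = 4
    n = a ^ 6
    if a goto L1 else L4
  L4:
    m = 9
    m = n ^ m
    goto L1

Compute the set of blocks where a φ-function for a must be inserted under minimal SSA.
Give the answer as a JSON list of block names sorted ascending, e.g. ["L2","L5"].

Answer: ["L1", "L4"]

Derivation:
idom tree: L1←L0 L2←L1 L3←L2 L4←L1
Join-block Dom:
  L1: preds {L0,L3,L4}: {L0} ∩ {L0,L1,L2,L3} ∩ {L0,L1,L4} = {L0}; idom=L0
  L4: preds {L1,L3}: {L0,L1} ∩ {L0,L1,L2,L3} = {L0,L1}; idom=L1

DF walk-up:
  join L1 pred L0: · stop@L0
  join L1 pred L3: L3→L2→L1 stop@L0
  join L1 pred L4: L4→L1 stop@L0
  join L4 pred L1: · stop@L1
  join L4 pred L3: L3→L2 stop@L1
  DF(L0)=∅
  DF(L1)={L1}
  DF(L2)={L1,L4}
  DF(L3)={L1,L4}
  DF(L4)={L1}

φ for a: defs {L0,L3}
  DF⁺ = {L1,L4}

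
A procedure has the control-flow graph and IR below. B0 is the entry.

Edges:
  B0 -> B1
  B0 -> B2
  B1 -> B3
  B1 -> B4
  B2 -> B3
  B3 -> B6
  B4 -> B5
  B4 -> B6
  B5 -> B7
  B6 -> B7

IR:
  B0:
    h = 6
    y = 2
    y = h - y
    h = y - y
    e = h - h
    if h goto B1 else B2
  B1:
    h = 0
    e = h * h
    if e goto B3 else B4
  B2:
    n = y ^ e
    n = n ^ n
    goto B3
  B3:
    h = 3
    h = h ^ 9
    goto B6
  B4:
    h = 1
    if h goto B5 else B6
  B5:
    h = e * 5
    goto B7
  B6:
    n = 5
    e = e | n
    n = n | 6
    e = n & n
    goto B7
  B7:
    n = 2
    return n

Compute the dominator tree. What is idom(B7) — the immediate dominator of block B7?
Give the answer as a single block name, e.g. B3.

Answer: B0

Derivation:
idom tree: B1←B0 B2←B0 B3←B0 B4←B1 B5←B4 B6←B0 B7←B0
Dom∩ at merges:
  B3: preds {B1,B2}: {B0,B1} ∩ {B0,B2} = {B0}; idom=B0
  B6: preds {B3,B4}: {B0,B3} ∩ {B0,B1,B4} = {B0}; idom=B0
  B7: preds {B5,B6}: {B0,B1,B4,B5} ∩ {B0,B6} = {B0}; idom=B0

idom(B7) = B0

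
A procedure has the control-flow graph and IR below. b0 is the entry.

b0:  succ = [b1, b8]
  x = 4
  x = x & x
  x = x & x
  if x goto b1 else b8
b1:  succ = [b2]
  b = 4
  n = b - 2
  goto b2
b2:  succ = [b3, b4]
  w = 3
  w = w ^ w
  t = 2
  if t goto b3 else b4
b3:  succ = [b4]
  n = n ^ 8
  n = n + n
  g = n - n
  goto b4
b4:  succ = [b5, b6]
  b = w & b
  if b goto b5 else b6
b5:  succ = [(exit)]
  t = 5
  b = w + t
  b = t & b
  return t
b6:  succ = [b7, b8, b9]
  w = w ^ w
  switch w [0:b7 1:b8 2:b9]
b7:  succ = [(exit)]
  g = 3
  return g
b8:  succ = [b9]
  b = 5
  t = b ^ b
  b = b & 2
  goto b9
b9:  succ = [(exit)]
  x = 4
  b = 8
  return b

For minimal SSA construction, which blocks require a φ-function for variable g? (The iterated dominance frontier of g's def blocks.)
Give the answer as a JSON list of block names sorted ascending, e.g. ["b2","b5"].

idom tree: b1←b0 b2←b1 b3←b2 b4←b2 b5←b4 b6←b4 b7←b6 b8←b0 b9←b0
Join-block Dom:
  b4: preds {b2,b3}: {b0,b1,b2} ∩ {b0,b1,b2,b3} = {b0,b1,b2}; idom=b2
  b8: preds {b0,b6}: {b0} ∩ {b0,b1,b2,b4,b6} = {b0}; idom=b0
  b9: preds {b6,b8}: {b0,b1,b2,b4,b6} ∩ {b0,b8} = {b0}; idom=b0

Frontier:
  join b4 pred b2: · stop@b2
  join b4 pred b3: b3 stop@b2
  join b8 pred b0: · stop@b0
  join b8 pred b6: b6→b4→b2→b1 stop@b0
  join b9 pred b6: b6→b4→b2→b1 stop@b0
  join b9 pred b8: b8 stop@b0
  b0: DF=∅
  b1: DF={b8,b9}
  b2: DF={b8,b9}
  b3: DF={b4}
  b4: DF={b8,b9}
  b5: DF=∅
  b6: DF={b8,b9}
  b7: DF=∅
  b8: DF={b9}
  b9: DF=∅

φ for g: defs {b3,b7}
  DF⁺ = {b4,b8,b9}

Answer: ["b4", "b8", "b9"]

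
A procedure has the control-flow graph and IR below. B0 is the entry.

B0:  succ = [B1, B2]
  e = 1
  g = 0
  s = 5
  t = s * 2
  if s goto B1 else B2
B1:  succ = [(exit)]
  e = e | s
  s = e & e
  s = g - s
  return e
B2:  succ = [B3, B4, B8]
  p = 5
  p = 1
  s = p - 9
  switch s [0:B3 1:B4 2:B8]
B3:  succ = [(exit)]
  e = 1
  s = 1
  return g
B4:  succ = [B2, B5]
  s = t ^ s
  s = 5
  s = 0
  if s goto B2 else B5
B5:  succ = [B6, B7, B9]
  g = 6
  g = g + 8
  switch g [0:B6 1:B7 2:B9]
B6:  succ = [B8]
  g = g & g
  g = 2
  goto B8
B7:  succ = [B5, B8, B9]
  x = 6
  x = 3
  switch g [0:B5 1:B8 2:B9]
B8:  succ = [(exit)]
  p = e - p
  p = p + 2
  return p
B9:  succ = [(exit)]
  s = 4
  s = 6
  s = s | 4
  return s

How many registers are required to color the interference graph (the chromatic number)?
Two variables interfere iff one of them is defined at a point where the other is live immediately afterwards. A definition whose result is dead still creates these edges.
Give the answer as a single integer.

Answer: 5

Derivation:
Per-block:
  B0: def={e,g,s,t} ue=∅
  B1: def={e,s} ue={e,g,s}
  B2: def={p,s} ue=∅
  B3: def={e,s} ue={g}
  B4: def={s} ue={s,t}
  B5: def={g} ue=∅
  B6: def={g} ue={g}
  B7: def={x} ue={g}
  B8: def={p} ue={e,p}
  B9: def={s} ue=∅

Live sets:
  B0: in=∅ out={e,g,s,t}
  B1: in={e,g,s} out=∅
  B2: in={e,g,t} out={e,g,p,s,t}
  B3: in={g} out=∅
  B4: in={e,g,p,s,t} out={e,g,p,t}
  B5: in={e,p} out={e,g,p}
  B6: in={e,g,p} out={e,p}
  B7: in={e,g,p} out={e,p}
  B8: in={e,p} out=∅
  B9: in=∅ out=∅

Conflict graph:
  e↔{g,p,s,t,x}
  g↔{e,p,s,t,x}
  p↔{e,g,s,t,x}
  s↔{e,g,p,t}
  t↔{e,g,p,s}
  x↔{e,g,p}

Colouring:
  {e,g,p,s,t} pairwise interfere (5-clique) ⇒ χ ≥ 5
  assign e→r0 g→r1 p→r2 s→r3 t→r4 x→r3 — no edge inside a register ⇒ χ ≤ 5
  χ = 5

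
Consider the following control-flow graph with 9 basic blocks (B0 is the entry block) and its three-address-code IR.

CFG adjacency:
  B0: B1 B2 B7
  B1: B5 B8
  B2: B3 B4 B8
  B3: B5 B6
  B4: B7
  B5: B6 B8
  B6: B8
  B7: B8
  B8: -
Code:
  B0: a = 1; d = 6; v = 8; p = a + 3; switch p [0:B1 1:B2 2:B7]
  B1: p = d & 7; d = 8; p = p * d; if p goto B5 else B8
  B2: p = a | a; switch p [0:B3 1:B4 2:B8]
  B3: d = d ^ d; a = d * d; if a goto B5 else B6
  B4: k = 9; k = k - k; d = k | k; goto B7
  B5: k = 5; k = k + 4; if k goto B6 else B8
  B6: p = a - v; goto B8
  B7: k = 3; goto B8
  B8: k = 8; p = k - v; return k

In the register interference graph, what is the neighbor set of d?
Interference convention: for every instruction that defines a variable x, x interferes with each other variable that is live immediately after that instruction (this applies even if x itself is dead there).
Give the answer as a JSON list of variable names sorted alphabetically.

Block summaries:
  B0 def {a,d,p,v} use ∅
  B1 def {d,p} use {d}
  B2 def {p} use {a}
  B3 def {a,d} use {d}
  B4 def {d,k} use ∅
  B5 def {k} use ∅
  B6 def {p} use {a,v}
  B7 def {k} use ∅
  B8 def {k,p} use {v}

Liveness:
  B0 li=∅ lo={a,d,v}
  B1 li={a,d,v} lo={a,v}
  B2 li={a,d,v} lo={d,v}
  B3 li={d,v} lo={a,v}
  B4 li={v} lo={v}
  B5 li={a,v} lo={a,v}
  B6 li={a,v} lo={v}
  B7 li={v} lo={v}
  B8 li={v} lo=∅

Conflict graph:
  a: {d,k,p,v}
  d: {a,p,v}
  k: {a,p,v}
  p: {a,d,k,v}
  v: {a,d,k,p}

N(d) = ["a", "p", "v"]

Answer: ["a", "p", "v"]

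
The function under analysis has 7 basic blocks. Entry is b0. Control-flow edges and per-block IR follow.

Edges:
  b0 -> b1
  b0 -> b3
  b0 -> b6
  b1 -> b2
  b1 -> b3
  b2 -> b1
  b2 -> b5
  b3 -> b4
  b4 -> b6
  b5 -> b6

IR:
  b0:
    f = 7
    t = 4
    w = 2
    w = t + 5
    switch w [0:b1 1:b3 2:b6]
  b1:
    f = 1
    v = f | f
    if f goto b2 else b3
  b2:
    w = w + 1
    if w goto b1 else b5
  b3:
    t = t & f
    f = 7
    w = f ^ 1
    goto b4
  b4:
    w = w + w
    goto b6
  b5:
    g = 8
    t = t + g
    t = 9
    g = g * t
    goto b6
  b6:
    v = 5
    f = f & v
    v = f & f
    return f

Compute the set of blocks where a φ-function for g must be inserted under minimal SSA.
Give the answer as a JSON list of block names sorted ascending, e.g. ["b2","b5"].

Answer: ["b6"]

Working:
idom tree: b1←b0 b2←b1 b3←b0 b4←b3 b5←b2 b6←b0
Dom∩ at merges:
  b1: preds {b0,b2}: {b0} ∩ {b0,b1,b2} = {b0}; idom=b0
  b3: preds {b0,b1}: {b0} ∩ {b0,b1} = {b0}; idom=b0
  b6: preds {b0,b4,b5}: {b0} ∩ {b0,b3,b4} ∩ {b0,b1,b2,b5} = {b0}; idom=b0

DF walk-up:
  join b1 pred b0: · stop@b0
  join b1 pred b2: b2→b1 stop@b0
  join b3 pred b0: · stop@b0
  join b3 pred b1: b1 stop@b0
  join b6 pred b0: · stop@b0
  join b6 pred b4: b4→b3 stop@b0
  join b6 pred b5: b5→b2→b1 stop@b0
  b0: DF=∅
  b1: DF={b1,b3,b6}
  b2: DF={b1,b6}
  b3: DF={b6}
  b4: DF={b6}
  b5: DF={b6}
  b6: DF=∅

φ for g: defs {b5}
  DF⁺ = {b6}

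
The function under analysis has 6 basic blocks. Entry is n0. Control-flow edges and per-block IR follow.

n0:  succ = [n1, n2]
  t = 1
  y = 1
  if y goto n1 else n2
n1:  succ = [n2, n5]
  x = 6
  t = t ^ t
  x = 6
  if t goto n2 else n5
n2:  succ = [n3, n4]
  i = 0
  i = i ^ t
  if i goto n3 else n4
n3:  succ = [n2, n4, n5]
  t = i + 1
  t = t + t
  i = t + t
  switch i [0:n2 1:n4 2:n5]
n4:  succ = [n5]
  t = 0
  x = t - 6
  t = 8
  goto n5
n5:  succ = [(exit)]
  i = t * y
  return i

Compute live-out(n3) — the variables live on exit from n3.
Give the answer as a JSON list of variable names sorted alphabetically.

def/use:
  n0 def {t,y} use ∅
  n1 def {t,x} use {t}
  n2 def {i} use {t}
  n3 def {i,t} use {i}
  n4 def {t,x} use ∅
  n5 def {i} use {t,y}

Liveness:
  n0: in=∅ out={t,y}
  n1: in={t,y} out={t,y}
  n2: in={t,y} out={i,y}
  n3: in={i,y} out={t,y}
  n4: in={y} out={t,y}
  n5: in={t,y} out=∅

live-out(n3) = ["t", "y"]

Answer: ["t", "y"]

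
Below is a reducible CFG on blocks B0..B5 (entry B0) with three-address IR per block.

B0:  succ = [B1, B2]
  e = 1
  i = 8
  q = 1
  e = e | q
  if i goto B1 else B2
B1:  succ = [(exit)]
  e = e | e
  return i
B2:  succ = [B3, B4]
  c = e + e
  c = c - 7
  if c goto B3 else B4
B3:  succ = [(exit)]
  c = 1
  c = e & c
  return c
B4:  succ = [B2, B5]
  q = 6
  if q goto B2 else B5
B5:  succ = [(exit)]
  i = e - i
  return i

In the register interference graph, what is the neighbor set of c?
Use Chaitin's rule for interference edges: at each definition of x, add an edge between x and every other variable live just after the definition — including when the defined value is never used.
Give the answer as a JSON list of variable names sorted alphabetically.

Answer: ["e", "i"]

Working:
Block summaries:
  B0: def={e,i,q} ue=∅
  B1: def={e} ue={e,i}
  B2: def={c} ue={e}
  B3: def={c} ue={e}
  B4: def={q} ue=∅
  B5: def={i} ue={e,i}

Backward fixpoint:
  B0: in=∅ out={e,i}
  B1: in={e,i} out=∅
  B2: in={e,i} out={e,i}
  B3: in={e} out=∅
  B4: in={e,i} out={e,i}
  B5: in={e,i} out=∅

Interfere edges:
  c: {e,i}
  e: {c,i,q}
  i: {c,e,q}
  q: {e,i}

N(c) = ["e", "i"]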